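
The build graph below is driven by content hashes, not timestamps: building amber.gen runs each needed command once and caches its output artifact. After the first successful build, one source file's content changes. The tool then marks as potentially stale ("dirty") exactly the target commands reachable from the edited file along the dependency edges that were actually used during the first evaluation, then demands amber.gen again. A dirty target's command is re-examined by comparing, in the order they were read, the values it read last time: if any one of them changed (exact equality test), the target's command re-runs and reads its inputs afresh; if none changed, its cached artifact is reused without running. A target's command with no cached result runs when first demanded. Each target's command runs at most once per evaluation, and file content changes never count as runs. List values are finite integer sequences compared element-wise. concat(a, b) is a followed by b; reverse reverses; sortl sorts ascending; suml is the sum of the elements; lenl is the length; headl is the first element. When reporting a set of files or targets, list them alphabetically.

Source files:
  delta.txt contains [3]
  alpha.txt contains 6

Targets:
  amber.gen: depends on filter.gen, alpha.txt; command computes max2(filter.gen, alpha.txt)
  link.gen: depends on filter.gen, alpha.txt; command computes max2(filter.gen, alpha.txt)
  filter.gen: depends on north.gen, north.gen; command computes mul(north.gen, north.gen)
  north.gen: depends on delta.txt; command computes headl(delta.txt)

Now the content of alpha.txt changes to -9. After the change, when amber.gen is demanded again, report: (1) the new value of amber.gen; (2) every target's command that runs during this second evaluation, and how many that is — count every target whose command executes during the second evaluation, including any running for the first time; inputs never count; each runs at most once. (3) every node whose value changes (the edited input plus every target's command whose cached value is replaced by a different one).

amber.gen now evaluates to 9.
Run set: amber.gen (1 run).
Changed values: alpha.txt.

Initial pass — values computed on the first demand:
  north.gen = headl([3]) = 3
  filter.gen = mul(3, 3) = 9
  amber.gen = max2(9, 6) = 9

Second demand — change propagation:
  amber.gen: re-runs because alpha.txt 6->-9; new result 9 (unchanged).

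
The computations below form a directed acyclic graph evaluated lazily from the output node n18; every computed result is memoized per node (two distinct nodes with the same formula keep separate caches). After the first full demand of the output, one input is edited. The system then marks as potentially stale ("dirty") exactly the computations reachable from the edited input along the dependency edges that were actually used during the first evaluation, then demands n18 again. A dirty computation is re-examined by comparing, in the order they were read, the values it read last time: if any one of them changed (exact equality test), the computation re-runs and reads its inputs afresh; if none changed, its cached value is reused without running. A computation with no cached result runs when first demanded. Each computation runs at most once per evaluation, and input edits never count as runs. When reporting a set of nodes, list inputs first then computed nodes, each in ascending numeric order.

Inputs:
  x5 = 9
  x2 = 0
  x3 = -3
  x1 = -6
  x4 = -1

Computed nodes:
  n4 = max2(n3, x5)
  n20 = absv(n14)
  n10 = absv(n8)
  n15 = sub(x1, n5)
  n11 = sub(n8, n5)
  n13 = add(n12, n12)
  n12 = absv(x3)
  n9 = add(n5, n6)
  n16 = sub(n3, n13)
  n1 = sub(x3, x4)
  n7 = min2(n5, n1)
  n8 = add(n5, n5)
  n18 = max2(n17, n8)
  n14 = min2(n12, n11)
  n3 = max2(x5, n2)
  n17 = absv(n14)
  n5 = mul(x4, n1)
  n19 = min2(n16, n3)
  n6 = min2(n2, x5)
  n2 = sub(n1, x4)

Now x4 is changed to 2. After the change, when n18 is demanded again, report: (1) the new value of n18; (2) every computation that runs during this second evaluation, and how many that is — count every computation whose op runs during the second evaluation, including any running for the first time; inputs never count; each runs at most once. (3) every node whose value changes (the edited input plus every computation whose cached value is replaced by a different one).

First demand of the output computes:
  n1 = sub(-3, -1) = -2
  n5 = mul(-1, -2) = 2
  n8 = add(2, 2) = 4
  n11 = sub(4, 2) = 2
  n12 = absv(-3) = 3
  n14 = min2(3, 2) = 2
  n17 = absv(2) = 2
  n18 = max2(2, 4) = 4

After the edit, cleaning proceeds:
  n1: a read changed (x4 -1->2) — executes, giving -5.
  n5: a read changed (x4 -1->2; n1 -2->-5) — executes, giving -10.
  n8: a read changed (n5 2->-10; n5 2->-10) — executes, giving -20.
  n11: a read changed (n8 4->-20; n5 2->-10) — executes, giving -10.
  n14: a read changed (n11 2->-10) — executes, giving -10.
  n17: a read changed (n14 2->-10) — executes, giving 10.
  n18: a read changed (n17 2->10; n8 4->-20) — executes, giving 10.

Demanding n18 again yields 10.
7 computations run: n1, n5, n8, n11, n14, n17, n18.
The nodes whose values change: x4, n1, n5, n8, n11, n14, n17, n18.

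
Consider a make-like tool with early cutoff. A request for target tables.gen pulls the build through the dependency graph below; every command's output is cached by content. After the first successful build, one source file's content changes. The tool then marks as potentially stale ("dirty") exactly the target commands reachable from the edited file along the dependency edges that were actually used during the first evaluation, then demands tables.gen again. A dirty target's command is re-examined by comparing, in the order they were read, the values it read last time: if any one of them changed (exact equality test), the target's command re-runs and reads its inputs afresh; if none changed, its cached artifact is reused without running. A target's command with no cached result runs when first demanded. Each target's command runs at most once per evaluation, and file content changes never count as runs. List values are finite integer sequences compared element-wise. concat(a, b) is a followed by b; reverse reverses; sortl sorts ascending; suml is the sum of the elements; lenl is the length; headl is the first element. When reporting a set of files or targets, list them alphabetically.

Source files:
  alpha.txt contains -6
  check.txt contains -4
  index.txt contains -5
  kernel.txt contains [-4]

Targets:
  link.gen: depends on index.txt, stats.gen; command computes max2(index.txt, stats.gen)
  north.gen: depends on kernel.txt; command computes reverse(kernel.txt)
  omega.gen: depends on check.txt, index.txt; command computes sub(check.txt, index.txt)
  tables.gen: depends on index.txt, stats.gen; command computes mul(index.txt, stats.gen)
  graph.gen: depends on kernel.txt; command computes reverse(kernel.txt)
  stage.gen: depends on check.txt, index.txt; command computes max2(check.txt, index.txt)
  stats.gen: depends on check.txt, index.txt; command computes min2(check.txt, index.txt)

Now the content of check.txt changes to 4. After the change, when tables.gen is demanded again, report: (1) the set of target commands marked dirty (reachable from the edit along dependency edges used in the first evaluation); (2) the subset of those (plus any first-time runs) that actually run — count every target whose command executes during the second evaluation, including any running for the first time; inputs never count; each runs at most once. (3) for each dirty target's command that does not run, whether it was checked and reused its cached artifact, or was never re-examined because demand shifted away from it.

The edit dirties: stats.gen, tables.gen.
1 target commands run: stats.gen.
Cache hits after checking: tables.gen.
Note the absorption at stats.gen: it re-runs yet its value is the same, leaving the output's value untouched.

First demand of the output computes:
  stats.gen = min2(-4, -5) = -5
  tables.gen = mul(-5, -5) = 25

After the edit, cleaning proceeds:
  stats.gen: a read changed (check.txt -4->4) — executes, giving -5 — identical to its old value.
  tables.gen: dirty, but its reads are unchanged (index.txt unchanged, stats.gen unchanged); cached 25 stands.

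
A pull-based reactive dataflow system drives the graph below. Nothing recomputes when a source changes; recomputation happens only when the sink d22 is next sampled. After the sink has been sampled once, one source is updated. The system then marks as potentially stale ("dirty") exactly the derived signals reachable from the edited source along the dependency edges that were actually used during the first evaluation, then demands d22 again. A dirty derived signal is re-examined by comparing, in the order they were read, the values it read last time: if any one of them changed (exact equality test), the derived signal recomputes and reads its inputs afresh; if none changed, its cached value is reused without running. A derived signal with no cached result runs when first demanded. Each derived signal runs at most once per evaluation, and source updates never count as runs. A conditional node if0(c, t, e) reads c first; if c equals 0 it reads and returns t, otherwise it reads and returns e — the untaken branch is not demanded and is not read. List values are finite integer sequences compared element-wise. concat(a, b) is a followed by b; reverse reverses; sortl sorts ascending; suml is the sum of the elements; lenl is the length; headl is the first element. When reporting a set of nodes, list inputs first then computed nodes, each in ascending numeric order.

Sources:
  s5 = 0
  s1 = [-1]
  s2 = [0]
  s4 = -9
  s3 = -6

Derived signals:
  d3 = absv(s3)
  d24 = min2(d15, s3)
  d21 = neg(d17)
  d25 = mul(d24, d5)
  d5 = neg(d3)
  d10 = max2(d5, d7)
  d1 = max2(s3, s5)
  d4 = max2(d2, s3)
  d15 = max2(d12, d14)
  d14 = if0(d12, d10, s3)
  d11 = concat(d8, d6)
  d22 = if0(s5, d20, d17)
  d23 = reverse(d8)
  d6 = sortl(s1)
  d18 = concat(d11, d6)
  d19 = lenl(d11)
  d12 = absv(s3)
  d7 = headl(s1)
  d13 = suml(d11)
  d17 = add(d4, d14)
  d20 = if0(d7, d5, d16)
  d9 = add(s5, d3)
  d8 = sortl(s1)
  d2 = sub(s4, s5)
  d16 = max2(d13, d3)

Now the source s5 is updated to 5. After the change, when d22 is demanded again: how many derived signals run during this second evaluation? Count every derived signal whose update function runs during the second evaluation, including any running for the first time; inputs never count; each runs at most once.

Derived signals that run: d2, d4, d12, d14, d17, d22 — 6 in total.
Key observation: a condition flipped, so demand reaches new nodes — d2, d4, d12, d14, d17 run for the first time.

First evaluation (everything demanded from the output):
  d3 = absv(-6) = 6
  d6 = sortl([-1]) = [-1]
  d7 = headl([-1]) = -1
  d8 = sortl([-1]) = [-1]
  d11 = concat([-1], [-1]) = [-1, -1]
  d13 = suml([-1, -1]) = -2
  d16 = max2(-2, 6) = 6
  d20 = if0(d7=-1 -> else branch d16) = 6
  d22 = if0(s5=0 -> then branch d20) = 6

Propagation after the edit:
  d2: demanded for the first time — runs, produces -14.
  d4: demanded for the first time — runs, produces -6.
  d12: demanded for the first time — runs, produces 6.
  d14: demanded for the first time — runs, produces -6.
  d17: demanded for the first time — runs, produces -12.
  d22: runs — s5 0->5; result -12.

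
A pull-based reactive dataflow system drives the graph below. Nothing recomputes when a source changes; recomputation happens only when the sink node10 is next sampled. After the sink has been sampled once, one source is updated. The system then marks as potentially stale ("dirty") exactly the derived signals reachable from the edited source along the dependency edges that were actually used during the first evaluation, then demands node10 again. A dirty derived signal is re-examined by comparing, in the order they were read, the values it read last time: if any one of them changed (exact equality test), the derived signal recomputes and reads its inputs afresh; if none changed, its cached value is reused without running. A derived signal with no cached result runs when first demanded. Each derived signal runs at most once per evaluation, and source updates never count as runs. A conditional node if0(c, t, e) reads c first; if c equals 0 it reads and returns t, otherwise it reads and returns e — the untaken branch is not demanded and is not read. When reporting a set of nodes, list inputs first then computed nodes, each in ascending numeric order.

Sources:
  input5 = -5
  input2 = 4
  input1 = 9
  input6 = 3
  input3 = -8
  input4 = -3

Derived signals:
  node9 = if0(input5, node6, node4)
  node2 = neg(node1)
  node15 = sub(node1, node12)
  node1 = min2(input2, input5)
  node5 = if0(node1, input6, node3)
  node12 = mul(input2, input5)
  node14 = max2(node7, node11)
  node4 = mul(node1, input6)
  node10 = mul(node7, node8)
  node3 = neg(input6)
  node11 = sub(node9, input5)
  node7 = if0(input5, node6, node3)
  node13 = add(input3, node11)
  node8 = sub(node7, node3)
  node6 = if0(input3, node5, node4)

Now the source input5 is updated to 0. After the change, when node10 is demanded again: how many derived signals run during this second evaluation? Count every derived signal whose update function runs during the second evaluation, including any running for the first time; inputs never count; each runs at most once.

First evaluation (everything demanded from the output):
  node3 = neg(3) = -3
  node7 = if0(input5=-5 -> else branch node3) = -3
  node8 = sub(-3, -3) = 0
  node10 = mul(-3, 0) = 0

Propagation after the edit:
  node1: demanded for the first time — runs, produces 0.
  node4: demanded for the first time — runs, produces 0.
  node6: demanded for the first time — runs, produces 0.
  node7: runs — input5 -5->0; result 0.
  node8: runs — node7 -3->0; result 3.
  node10: runs — node7 -3->0; node8 0->3; result 0 (same value as before).

Key observation: a condition flipped, so demand reaches new nodes — node1, node4, node6 run for the first time.

Derived signals that run: node1, node4, node6, node7, node8, node10 — 6 in total.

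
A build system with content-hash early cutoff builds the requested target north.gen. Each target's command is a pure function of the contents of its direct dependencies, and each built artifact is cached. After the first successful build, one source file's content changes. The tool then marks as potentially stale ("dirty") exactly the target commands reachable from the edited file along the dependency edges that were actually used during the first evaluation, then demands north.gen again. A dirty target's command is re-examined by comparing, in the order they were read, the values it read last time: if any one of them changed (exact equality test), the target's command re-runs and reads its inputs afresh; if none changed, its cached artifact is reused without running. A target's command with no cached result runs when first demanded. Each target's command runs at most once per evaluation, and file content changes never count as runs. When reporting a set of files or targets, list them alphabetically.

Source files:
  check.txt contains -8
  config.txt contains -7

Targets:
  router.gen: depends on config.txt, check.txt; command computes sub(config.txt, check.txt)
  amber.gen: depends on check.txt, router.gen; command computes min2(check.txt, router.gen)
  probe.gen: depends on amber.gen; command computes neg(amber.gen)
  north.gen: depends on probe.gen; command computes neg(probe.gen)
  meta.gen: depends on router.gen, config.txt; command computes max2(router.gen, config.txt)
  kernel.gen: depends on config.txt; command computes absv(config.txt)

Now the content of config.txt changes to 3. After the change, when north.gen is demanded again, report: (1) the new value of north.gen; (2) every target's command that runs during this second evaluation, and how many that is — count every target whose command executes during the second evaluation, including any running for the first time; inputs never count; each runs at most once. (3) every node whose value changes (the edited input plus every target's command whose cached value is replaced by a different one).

First evaluation (everything demanded from the output):
  router.gen = sub(-7, -8) = 1
  amber.gen = min2(-8, 1) = -8
  probe.gen = neg(-8) = 8
  north.gen = neg(8) = -8

Propagation after the edit:
  router.gen: runs — config.txt -7->3; result 11.
  amber.gen: runs — router.gen 1->11; result -8 (same value as before).
  probe.gen: checked — values it read are unchanged (amber.gen unchanged); reused cached 8 without running.
  north.gen: checked — values it read are unchanged (probe.gen unchanged); reused cached -8 without running.

Key observation: the change is absorbed at amber.gen — it re-runs but produces the same value, and the output's value is unchanged.

New value of north.gen: -8.
Target commands that run: amber.gen, router.gen — 2 in total.
Values that change: config.txt, router.gen.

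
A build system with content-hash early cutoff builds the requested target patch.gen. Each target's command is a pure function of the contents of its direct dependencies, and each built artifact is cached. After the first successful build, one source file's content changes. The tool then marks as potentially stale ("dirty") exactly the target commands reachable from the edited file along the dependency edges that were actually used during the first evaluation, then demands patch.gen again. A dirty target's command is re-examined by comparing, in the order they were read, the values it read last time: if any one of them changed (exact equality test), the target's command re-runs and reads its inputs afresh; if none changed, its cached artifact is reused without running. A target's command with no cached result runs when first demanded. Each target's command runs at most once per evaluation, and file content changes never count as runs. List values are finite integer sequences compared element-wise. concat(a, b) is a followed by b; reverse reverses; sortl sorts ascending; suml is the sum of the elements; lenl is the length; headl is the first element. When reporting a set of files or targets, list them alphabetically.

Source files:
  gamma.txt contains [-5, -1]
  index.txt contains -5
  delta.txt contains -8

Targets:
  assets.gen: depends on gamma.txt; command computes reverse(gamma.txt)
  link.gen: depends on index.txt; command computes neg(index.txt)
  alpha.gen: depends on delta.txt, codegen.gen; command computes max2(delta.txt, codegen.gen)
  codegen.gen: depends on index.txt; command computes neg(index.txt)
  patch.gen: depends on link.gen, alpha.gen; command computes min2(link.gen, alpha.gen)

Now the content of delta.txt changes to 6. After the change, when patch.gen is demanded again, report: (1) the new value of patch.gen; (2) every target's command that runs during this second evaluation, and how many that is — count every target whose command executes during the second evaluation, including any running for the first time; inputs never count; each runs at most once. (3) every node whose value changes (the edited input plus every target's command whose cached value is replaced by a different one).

New value of patch.gen: 5.
Target commands that run: alpha.gen, patch.gen — 2 in total.
Values that change: alpha.gen, delta.txt.

First evaluation (everything demanded from the output):
  codegen.gen = neg(-5) = 5
  alpha.gen = max2(-8, 5) = 5
  link.gen = neg(-5) = 5
  patch.gen = min2(5, 5) = 5

Propagation after the edit:
  alpha.gen: runs — delta.txt -8->6; result 6.
  patch.gen: runs — alpha.gen 5->6; result 5 (same value as before).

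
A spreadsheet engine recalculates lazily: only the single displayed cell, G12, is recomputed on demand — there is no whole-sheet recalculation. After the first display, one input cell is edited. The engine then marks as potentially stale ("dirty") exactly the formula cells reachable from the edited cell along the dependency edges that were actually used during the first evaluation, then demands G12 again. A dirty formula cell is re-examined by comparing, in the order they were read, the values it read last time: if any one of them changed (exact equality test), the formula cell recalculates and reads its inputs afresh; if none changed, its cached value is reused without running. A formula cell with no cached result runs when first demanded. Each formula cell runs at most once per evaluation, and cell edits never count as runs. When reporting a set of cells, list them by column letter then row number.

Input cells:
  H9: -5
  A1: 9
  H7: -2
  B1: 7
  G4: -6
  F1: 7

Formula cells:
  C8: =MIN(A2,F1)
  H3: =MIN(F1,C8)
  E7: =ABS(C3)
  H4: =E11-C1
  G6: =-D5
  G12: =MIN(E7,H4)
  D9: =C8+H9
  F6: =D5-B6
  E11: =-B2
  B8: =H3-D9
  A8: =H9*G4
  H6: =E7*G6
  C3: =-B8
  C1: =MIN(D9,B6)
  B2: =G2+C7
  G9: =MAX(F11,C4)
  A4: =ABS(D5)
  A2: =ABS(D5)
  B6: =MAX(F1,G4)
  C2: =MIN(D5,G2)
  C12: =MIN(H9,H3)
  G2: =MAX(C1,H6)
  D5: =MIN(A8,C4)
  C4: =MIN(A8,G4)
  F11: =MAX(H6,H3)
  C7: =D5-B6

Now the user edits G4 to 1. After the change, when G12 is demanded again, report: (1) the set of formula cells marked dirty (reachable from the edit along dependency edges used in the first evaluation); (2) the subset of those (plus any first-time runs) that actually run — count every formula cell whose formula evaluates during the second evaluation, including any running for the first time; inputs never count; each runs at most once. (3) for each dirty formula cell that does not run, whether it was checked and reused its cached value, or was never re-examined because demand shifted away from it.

First evaluation (everything demanded from the output):
  A8 = -5 * -6 = 30
  B6 = MAX(7, -6) = 7
  C4 = MIN(30, -6) = -6
  D5 = MIN(30, -6) = -6
  A2 = ABS(-6) = 6
  C7 = -6 - 7 = -13
  C8 = MIN(6, 7) = 6
  D9 = 6 + -5 = 1
  C1 = MIN(1, 7) = 1
  G6 = -(-6) = 6
  H3 = MIN(7, 6) = 6
  B8 = 6 - 1 = 5
  C3 = -(5) = -5
  E7 = ABS(-5) = 5
  H6 = 5 * 6 = 30
  G2 = MAX(1, 30) = 30
  B2 = 30 + -13 = 17
  E11 = -(17) = -17
  H4 = -17 - 1 = -18
  G12 = MIN(5, -18) = -18

Propagation after the edit:
  A8: runs — G4 -6->1; result -5.
  B6: runs — G4 -6->1; result 7 (same value as before).
  C4: runs — A8 30->-5; G4 -6->1; result -5.
  D5: runs — A8 30->-5; C4 -6->-5; result -5.
  A2: runs — D5 -6->-5; result 5.
  C7: runs — D5 -6->-5; result -12.
  C8: runs — A2 6->5; result 5.
  D9: runs — C8 6->5; result 0.
  C1: runs — D9 1->0; result 0.
  G6: runs — D5 -6->-5; result 5.
  H3: runs — C8 6->5; result 5.
  B8: runs — H3 6->5; D9 1->0; result 5 (same value as before).
  C3: checked — values it read are unchanged (B8 unchanged); reused cached -5 without running.
  E7: checked — values it read are unchanged (C3 unchanged); reused cached 5 without running.
  H6: runs — G6 6->5; result 25.
  G2: runs — C1 1->0; H6 30->25; result 25.
  B2: runs — G2 30->25; C7 -13->-12; result 13.
  E11: runs — B2 17->13; result -13.
  H4: runs — E11 -17->-13; C1 1->0; result -13.
  G12: runs — H4 -18->-13; result -13.

Key observation: the cutoff stops propagation at C3 — its inputs' values are unchanged, so it reuses its cache.

Marked dirty: A2, A8, B2, B6, B8, C1, C3, C4, C7, C8, D5, D9, E7, E11, G2, G6, G12, H3, H4, H6.
Formula cells that run: A2, A8, B2, B6, B8, C1, C4, C7, C8, D5, D9, E11, G2, G6, G12, H3, H4, H6 — 18 in total.
Checked but reused from cache: C3, E7.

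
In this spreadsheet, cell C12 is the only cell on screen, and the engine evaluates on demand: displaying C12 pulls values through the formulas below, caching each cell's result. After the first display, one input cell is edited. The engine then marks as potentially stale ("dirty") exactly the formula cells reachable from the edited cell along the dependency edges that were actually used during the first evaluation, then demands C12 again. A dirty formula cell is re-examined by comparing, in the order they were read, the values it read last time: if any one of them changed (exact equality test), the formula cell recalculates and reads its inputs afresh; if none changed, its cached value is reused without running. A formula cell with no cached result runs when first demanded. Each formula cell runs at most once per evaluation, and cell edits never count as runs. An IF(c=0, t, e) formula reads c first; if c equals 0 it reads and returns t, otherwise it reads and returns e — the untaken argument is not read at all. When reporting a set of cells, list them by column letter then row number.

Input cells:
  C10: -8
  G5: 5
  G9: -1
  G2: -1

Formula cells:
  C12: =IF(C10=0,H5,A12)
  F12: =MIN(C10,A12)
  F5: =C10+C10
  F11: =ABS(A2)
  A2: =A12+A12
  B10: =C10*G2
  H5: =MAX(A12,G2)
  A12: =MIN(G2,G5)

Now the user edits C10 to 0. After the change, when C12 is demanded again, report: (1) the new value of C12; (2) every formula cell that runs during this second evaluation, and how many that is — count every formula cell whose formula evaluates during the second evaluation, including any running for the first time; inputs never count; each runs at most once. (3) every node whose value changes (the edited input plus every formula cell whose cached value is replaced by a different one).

C12 now evaluates to -1.
Run set: C12, H5 (2 run).
Changed values: C10.
The important point: the flipped condition pulls in fresh nodes; H5 runs for the first time.

Initial pass — values computed on the first demand:
  A12 = MIN(-1, 5) = -1
  C12 = IF(C10=0: C10=-8 -> else branch A12) = -1

Second demand — change propagation:
  H5: newly demanded (no cache) — executes and yields -1.
  C12: re-runs because C10 -8->0; new result -1 (unchanged).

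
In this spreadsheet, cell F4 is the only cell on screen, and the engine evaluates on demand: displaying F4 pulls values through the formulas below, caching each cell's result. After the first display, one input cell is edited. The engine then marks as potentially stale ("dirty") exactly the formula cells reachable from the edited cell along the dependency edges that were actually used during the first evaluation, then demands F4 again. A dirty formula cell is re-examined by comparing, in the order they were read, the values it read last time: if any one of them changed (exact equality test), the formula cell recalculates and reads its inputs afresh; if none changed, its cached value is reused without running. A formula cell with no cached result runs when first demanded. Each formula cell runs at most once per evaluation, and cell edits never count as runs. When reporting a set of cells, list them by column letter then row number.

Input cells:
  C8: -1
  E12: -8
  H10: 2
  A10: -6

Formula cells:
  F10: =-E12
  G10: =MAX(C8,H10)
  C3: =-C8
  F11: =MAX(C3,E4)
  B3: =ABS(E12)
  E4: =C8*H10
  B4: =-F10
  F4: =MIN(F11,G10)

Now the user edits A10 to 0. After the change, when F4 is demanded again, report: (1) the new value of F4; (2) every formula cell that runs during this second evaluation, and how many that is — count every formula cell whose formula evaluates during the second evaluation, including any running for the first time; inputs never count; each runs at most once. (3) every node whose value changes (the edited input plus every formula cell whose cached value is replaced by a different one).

Initial pass — values computed on the first demand:
  C3 = -(-1) = 1
  E4 = -1 * 2 = -2
  F11 = MAX(1, -2) = 1
  G10 = MAX(-1, 2) = 2
  F4 = MIN(1, 2) = 1

Second demand — change propagation:
  no demanded computation ever read A10, so the edit dirties nothing and nothing runs.

The important point: nothing the output needs ever reads A10, so the edit is invisible to it.

F4 now evaluates to 1.
Run set: none (0 run).
Changed values: A10.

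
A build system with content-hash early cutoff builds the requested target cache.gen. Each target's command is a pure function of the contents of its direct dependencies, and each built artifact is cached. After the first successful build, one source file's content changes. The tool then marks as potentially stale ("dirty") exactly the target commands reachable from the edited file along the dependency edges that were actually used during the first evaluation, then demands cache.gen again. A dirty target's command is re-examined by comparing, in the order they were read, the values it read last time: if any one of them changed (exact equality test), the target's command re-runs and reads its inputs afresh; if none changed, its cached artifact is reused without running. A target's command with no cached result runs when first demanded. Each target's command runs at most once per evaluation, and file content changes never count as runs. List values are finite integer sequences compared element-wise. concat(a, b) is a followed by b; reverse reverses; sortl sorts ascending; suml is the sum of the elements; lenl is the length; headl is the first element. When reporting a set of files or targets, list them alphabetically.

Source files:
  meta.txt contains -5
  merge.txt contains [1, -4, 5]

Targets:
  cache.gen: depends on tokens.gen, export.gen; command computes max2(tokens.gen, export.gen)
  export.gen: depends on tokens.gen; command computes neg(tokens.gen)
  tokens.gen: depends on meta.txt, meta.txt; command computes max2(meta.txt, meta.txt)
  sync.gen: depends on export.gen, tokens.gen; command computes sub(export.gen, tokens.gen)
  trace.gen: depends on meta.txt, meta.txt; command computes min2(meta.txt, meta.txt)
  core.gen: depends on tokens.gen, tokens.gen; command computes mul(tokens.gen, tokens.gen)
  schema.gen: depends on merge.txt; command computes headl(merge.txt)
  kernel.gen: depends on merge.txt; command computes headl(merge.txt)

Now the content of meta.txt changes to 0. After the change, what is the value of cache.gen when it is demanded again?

New value of cache.gen: 0.

First evaluation (everything demanded from the output):
  tokens.gen = max2(-5, -5) = -5
  export.gen = neg(-5) = 5
  cache.gen = max2(-5, 5) = 5

Propagation after the edit:
  tokens.gen: runs — meta.txt -5->0; meta.txt -5->0; result 0.
  export.gen: runs — tokens.gen -5->0; result 0.
  cache.gen: runs — tokens.gen -5->0; export.gen 5->0; result 0.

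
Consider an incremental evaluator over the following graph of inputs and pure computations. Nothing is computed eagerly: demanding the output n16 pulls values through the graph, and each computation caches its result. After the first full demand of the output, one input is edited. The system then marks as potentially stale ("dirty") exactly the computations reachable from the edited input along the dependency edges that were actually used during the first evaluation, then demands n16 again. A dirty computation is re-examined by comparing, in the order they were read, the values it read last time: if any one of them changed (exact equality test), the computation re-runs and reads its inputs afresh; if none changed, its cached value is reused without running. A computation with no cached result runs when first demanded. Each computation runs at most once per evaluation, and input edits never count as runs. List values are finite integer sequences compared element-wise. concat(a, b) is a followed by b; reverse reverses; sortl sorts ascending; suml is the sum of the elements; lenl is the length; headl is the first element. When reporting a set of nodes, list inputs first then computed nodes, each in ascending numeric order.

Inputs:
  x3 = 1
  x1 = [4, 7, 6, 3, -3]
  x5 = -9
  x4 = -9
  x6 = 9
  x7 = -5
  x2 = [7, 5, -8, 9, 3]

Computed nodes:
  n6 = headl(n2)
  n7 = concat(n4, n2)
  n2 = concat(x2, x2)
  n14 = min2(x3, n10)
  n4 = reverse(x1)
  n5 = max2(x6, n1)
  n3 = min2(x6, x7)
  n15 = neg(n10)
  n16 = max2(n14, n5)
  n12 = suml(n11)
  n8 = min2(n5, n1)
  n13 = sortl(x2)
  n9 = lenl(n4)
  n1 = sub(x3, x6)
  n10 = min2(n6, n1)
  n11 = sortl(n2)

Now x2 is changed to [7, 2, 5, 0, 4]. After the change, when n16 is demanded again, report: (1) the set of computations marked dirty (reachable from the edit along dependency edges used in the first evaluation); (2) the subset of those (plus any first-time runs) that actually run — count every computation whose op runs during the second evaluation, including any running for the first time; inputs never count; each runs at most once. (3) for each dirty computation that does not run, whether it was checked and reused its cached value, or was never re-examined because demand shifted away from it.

Initial pass — values computed on the first demand:
  n1 = sub(1, 9) = -8
  n2 = concat([7, 5, -8, 9, 3], [7, 5, -8, 9, 3]) = [7, 5, -8, 9, 3, 7, 5, -8, 9, 3]
  n5 = max2(9, -8) = 9
  n6 = headl([7, 5, -8, 9, 3, 7, 5, -8, 9, 3]) = 7
  n10 = min2(7, -8) = -8
  n14 = min2(1, -8) = -8
  n16 = max2(-8, 9) = 9

Second demand — change propagation:
  n2: re-runs because x2 [7, 5, -8, 9, 3]->[7, 2, 5, 0, 4]; x2 [7, 5, -8, 9, 3]->[7, 2, 5, 0, 4]; new result [7, 2, 5, 0, 4, 7, 2, 5, 0, 4].
  n6: re-runs because n2 [7, 5, -8, 9, 3, 7, 5, -8, 9, 3]->[7, 2, 5, 0, 4, 7, 2, 5, 0, 4]; new result 7 (unchanged).
  n10: re-examined; everything it read last time is the same (n6 unchanged, n1 unchanged) — cache -8 kept, no run.
  n14: re-examined; everything it read last time is the same (x3 unchanged, n10 unchanged) — cache -8 kept, no run.
  n16: re-examined; everything it read last time is the same (n14 unchanged, n5 unchanged) — cache 9 kept, no run.

The important point: n6 recomputes to an identical value, and the output ends up unchanged.

Dirty set: n2, n6, n10, n14, n16.
Run set: n2, n6 (2 run).
Re-examined without running (cache reused): n10, n14, n16.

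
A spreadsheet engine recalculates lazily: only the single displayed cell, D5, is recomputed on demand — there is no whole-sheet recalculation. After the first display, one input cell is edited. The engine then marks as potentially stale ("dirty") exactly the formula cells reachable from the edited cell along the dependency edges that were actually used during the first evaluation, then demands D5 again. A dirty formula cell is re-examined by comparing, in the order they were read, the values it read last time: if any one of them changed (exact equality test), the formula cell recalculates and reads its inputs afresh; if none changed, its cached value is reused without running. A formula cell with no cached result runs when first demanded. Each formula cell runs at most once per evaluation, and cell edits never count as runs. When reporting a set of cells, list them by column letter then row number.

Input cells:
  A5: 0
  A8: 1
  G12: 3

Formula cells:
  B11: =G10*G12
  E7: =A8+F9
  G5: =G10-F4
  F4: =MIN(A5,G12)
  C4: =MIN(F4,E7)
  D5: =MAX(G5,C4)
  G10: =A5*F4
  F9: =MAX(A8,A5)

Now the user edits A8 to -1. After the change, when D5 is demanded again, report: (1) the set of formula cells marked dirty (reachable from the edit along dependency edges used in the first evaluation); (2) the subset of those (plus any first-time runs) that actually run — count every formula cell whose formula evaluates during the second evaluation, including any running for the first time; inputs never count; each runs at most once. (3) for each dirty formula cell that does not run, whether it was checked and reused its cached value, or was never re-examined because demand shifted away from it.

Marked dirty: C4, D5, E7, F9.
Formula cells that run: C4, D5, E7, F9 — 4 in total.
Every dirty formula cell ran.

First evaluation (everything demanded from the output):
  F4 = MIN(0, 3) = 0
  F9 = MAX(1, 0) = 1
  E7 = 1 + 1 = 2
  C4 = MIN(0, 2) = 0
  G10 = 0 * 0 = 0
  G5 = 0 - 0 = 0
  D5 = MAX(0, 0) = 0

Propagation after the edit:
  F9: runs — A8 1->-1; result 0.
  E7: runs — A8 1->-1; F9 1->0; result -1.
  C4: runs — E7 2->-1; result -1.
  D5: runs — C4 0->-1; result 0 (same value as before).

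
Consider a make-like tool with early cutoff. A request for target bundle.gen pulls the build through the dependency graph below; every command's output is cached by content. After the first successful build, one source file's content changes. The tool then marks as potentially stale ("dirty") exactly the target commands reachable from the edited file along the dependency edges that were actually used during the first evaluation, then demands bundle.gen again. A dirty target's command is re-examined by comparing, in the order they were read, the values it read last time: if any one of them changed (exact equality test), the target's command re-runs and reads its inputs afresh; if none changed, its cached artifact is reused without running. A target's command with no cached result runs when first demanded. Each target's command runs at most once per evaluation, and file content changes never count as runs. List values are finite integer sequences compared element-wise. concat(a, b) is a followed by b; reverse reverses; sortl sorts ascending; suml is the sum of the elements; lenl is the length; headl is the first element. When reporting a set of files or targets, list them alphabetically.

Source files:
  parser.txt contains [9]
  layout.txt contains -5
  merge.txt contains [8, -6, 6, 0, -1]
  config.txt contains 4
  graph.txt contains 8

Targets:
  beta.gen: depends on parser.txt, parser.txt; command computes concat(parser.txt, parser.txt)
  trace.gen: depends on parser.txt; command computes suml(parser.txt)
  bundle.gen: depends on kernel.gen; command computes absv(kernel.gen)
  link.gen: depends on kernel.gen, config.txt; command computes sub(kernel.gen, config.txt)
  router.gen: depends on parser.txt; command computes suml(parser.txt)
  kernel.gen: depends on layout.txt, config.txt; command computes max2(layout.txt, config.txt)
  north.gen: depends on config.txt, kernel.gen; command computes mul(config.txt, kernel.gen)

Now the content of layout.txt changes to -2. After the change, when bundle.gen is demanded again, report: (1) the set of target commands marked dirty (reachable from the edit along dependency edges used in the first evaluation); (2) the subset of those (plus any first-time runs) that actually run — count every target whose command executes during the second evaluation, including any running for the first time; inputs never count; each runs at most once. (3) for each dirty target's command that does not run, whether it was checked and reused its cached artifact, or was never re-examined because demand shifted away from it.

First demand of the output computes:
  kernel.gen = max2(-5, 4) = 4
  bundle.gen = absv(4) = 4

After the edit, cleaning proceeds:
  kernel.gen: a read changed (layout.txt -5->-2) — executes, giving 4 — identical to its old value.
  bundle.gen: dirty, but its reads are unchanged (kernel.gen unchanged); cached 4 stands.

Note the absorption at kernel.gen: it re-runs yet its value is the same, leaving the output's value untouched.

The edit dirties: bundle.gen, kernel.gen.
1 target commands run: kernel.gen.
Cache hits after checking: bundle.gen.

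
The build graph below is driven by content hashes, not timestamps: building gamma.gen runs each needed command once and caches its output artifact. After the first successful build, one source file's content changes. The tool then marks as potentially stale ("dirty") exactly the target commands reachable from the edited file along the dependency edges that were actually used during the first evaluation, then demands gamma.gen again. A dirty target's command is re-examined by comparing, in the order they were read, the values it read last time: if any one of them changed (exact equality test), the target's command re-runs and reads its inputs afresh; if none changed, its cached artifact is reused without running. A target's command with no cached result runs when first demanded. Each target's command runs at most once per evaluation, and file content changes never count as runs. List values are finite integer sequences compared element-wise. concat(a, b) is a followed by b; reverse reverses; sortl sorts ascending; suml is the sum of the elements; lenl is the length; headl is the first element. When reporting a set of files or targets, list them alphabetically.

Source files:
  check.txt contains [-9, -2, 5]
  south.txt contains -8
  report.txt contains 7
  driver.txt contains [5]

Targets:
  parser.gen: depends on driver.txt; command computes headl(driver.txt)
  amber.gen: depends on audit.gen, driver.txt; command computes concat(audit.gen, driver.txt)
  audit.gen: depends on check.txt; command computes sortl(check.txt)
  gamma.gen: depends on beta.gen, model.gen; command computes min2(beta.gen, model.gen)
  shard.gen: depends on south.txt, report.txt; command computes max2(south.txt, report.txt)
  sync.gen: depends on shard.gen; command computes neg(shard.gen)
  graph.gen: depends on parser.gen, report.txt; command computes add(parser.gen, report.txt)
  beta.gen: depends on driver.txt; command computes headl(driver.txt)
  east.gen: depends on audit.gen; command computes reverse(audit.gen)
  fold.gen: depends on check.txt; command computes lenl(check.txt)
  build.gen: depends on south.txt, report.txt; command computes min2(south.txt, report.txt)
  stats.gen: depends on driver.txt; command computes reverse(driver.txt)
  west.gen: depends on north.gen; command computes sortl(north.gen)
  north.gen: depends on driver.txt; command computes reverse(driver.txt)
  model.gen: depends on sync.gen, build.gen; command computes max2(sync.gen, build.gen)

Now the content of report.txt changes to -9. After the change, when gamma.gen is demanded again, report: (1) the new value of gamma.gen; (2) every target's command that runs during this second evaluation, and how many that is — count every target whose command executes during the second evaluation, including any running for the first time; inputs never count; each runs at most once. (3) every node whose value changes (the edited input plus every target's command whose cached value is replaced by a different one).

gamma.gen now evaluates to 5.
Run set: build.gen, gamma.gen, model.gen, shard.gen, sync.gen (5 run).
Changed values: build.gen, gamma.gen, model.gen, report.txt, shard.gen, sync.gen.

Initial pass — values computed on the first demand:
  beta.gen = headl([5]) = 5
  build.gen = min2(-8, 7) = -8
  shard.gen = max2(-8, 7) = 7
  sync.gen = neg(7) = -7
  model.gen = max2(-7, -8) = -7
  gamma.gen = min2(5, -7) = -7

Second demand — change propagation:
  build.gen: re-runs because report.txt 7->-9; new result -9.
  shard.gen: re-runs because report.txt 7->-9; new result -8.
  sync.gen: re-runs because shard.gen 7->-8; new result 8.
  model.gen: re-runs because sync.gen -7->8; build.gen -8->-9; new result 8.
  gamma.gen: re-runs because model.gen -7->8; new result 5.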